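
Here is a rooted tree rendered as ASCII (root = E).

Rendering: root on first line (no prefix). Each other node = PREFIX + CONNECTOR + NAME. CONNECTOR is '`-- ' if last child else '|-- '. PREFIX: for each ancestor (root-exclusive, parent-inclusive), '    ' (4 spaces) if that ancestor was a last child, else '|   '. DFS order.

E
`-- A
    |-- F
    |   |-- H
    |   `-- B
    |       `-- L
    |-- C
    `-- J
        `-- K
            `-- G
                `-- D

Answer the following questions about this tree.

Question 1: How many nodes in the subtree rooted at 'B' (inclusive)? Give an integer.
Subtree rooted at B contains: B, L
Count = 2

Answer: 2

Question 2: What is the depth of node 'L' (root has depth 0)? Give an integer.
Path from root to L: E -> A -> F -> B -> L
Depth = number of edges = 4

Answer: 4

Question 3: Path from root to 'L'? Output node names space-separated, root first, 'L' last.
Answer: E A F B L

Derivation:
Walk down from root: E -> A -> F -> B -> L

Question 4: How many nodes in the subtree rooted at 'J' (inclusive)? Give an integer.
Subtree rooted at J contains: D, G, J, K
Count = 4

Answer: 4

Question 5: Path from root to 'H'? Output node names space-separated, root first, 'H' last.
Answer: E A F H

Derivation:
Walk down from root: E -> A -> F -> H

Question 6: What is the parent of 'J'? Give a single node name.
Answer: A

Derivation:
Scan adjacency: J appears as child of A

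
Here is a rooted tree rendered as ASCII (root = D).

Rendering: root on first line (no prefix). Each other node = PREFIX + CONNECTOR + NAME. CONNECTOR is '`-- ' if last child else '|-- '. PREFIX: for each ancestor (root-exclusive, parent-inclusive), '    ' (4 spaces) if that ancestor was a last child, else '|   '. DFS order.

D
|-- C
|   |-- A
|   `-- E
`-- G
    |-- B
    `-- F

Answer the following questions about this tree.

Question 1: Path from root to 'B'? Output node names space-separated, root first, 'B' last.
Answer: D G B

Derivation:
Walk down from root: D -> G -> B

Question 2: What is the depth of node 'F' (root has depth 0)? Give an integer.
Path from root to F: D -> G -> F
Depth = number of edges = 2

Answer: 2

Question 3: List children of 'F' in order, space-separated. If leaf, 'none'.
Answer: none

Derivation:
Node F's children (from adjacency): (leaf)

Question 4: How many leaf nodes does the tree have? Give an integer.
Leaves (nodes with no children): A, B, E, F

Answer: 4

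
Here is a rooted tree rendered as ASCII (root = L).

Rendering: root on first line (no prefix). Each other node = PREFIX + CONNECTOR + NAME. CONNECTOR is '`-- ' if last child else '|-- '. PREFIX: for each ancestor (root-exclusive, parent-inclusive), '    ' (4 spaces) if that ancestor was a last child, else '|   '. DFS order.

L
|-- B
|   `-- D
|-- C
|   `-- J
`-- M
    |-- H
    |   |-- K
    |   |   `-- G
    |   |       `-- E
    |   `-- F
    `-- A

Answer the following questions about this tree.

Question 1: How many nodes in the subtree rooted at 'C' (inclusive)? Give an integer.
Subtree rooted at C contains: C, J
Count = 2

Answer: 2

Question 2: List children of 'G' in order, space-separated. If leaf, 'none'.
Node G's children (from adjacency): E

Answer: E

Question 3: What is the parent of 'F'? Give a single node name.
Scan adjacency: F appears as child of H

Answer: H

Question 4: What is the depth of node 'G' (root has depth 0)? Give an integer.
Path from root to G: L -> M -> H -> K -> G
Depth = number of edges = 4

Answer: 4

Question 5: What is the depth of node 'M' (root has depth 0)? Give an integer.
Path from root to M: L -> M
Depth = number of edges = 1

Answer: 1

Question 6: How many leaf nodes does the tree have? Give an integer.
Leaves (nodes with no children): A, D, E, F, J

Answer: 5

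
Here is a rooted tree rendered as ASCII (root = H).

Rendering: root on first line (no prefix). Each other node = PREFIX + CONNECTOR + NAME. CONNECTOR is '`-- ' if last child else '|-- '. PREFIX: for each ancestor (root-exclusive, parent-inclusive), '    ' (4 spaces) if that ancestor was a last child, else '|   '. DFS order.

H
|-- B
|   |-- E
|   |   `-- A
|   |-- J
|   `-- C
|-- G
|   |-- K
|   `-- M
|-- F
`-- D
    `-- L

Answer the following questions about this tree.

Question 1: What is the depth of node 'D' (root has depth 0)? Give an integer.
Path from root to D: H -> D
Depth = number of edges = 1

Answer: 1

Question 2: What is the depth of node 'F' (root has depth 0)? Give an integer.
Path from root to F: H -> F
Depth = number of edges = 1

Answer: 1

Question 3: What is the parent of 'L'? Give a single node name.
Scan adjacency: L appears as child of D

Answer: D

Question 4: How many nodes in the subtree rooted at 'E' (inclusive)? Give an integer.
Subtree rooted at E contains: A, E
Count = 2

Answer: 2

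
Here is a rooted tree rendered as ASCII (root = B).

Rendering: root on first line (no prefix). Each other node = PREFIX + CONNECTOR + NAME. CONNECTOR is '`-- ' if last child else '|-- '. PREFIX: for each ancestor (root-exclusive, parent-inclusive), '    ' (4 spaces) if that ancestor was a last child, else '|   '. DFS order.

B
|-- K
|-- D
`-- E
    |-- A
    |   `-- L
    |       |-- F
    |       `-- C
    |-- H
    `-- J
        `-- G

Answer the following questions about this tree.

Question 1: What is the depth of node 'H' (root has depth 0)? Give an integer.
Path from root to H: B -> E -> H
Depth = number of edges = 2

Answer: 2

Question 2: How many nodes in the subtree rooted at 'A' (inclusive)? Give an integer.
Answer: 4

Derivation:
Subtree rooted at A contains: A, C, F, L
Count = 4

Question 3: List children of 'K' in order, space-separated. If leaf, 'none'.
Node K's children (from adjacency): (leaf)

Answer: none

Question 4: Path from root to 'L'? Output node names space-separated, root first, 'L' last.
Answer: B E A L

Derivation:
Walk down from root: B -> E -> A -> L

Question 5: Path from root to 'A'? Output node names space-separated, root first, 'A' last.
Walk down from root: B -> E -> A

Answer: B E A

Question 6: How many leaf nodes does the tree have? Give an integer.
Answer: 6

Derivation:
Leaves (nodes with no children): C, D, F, G, H, K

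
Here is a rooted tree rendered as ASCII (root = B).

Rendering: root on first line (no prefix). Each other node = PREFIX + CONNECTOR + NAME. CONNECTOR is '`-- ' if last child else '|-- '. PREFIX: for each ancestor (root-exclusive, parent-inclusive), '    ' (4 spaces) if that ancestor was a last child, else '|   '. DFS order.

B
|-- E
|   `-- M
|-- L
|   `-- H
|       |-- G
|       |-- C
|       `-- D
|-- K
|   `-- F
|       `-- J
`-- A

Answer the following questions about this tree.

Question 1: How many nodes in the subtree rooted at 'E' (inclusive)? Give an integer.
Subtree rooted at E contains: E, M
Count = 2

Answer: 2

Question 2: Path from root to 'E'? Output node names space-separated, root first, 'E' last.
Answer: B E

Derivation:
Walk down from root: B -> E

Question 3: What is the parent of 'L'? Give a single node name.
Scan adjacency: L appears as child of B

Answer: B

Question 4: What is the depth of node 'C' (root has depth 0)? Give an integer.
Answer: 3

Derivation:
Path from root to C: B -> L -> H -> C
Depth = number of edges = 3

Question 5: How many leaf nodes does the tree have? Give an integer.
Leaves (nodes with no children): A, C, D, G, J, M

Answer: 6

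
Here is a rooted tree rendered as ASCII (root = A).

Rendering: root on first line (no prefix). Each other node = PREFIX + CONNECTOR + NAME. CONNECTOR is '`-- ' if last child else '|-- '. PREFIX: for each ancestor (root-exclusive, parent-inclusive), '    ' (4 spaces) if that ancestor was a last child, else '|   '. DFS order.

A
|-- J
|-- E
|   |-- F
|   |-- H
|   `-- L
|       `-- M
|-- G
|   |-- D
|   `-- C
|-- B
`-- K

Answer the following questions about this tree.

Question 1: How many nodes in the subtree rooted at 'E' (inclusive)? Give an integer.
Answer: 5

Derivation:
Subtree rooted at E contains: E, F, H, L, M
Count = 5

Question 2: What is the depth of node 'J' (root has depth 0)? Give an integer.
Path from root to J: A -> J
Depth = number of edges = 1

Answer: 1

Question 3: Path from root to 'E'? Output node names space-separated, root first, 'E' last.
Answer: A E

Derivation:
Walk down from root: A -> E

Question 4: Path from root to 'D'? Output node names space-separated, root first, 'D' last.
Walk down from root: A -> G -> D

Answer: A G D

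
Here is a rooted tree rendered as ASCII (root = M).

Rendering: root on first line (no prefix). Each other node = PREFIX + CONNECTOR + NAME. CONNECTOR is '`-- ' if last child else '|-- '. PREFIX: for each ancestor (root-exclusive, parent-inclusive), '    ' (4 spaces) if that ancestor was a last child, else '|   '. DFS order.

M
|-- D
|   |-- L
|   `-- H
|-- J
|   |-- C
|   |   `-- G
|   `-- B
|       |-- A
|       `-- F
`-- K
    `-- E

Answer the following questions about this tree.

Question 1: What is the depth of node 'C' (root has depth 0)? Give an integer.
Answer: 2

Derivation:
Path from root to C: M -> J -> C
Depth = number of edges = 2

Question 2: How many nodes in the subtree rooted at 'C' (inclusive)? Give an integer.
Subtree rooted at C contains: C, G
Count = 2

Answer: 2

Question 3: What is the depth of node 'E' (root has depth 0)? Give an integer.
Answer: 2

Derivation:
Path from root to E: M -> K -> E
Depth = number of edges = 2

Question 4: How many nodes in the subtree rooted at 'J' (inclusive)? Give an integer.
Subtree rooted at J contains: A, B, C, F, G, J
Count = 6

Answer: 6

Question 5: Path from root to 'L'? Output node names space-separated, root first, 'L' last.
Answer: M D L

Derivation:
Walk down from root: M -> D -> L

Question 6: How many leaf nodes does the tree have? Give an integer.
Answer: 6

Derivation:
Leaves (nodes with no children): A, E, F, G, H, L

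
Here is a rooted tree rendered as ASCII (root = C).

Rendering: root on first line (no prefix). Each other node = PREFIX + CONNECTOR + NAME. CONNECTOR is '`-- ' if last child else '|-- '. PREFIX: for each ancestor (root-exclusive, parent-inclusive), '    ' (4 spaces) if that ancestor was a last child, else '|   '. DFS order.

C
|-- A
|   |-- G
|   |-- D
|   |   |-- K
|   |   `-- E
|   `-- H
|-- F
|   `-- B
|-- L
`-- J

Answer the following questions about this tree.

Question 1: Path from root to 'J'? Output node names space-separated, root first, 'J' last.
Walk down from root: C -> J

Answer: C J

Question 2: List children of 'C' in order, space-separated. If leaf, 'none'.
Node C's children (from adjacency): A, F, L, J

Answer: A F L J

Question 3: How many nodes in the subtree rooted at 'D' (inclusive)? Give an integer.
Subtree rooted at D contains: D, E, K
Count = 3

Answer: 3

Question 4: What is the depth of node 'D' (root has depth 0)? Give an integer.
Path from root to D: C -> A -> D
Depth = number of edges = 2

Answer: 2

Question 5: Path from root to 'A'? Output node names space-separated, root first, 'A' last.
Answer: C A

Derivation:
Walk down from root: C -> A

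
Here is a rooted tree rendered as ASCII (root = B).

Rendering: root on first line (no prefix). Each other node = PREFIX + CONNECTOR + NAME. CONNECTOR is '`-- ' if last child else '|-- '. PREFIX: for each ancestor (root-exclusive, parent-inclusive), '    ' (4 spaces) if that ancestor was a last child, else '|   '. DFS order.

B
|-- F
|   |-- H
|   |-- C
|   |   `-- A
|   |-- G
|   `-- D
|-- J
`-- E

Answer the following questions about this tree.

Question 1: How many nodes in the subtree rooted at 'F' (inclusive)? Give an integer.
Answer: 6

Derivation:
Subtree rooted at F contains: A, C, D, F, G, H
Count = 6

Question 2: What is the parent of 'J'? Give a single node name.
Answer: B

Derivation:
Scan adjacency: J appears as child of B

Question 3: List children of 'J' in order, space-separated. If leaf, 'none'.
Answer: none

Derivation:
Node J's children (from adjacency): (leaf)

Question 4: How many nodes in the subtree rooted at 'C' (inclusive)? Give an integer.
Subtree rooted at C contains: A, C
Count = 2

Answer: 2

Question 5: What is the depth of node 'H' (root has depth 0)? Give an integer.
Path from root to H: B -> F -> H
Depth = number of edges = 2

Answer: 2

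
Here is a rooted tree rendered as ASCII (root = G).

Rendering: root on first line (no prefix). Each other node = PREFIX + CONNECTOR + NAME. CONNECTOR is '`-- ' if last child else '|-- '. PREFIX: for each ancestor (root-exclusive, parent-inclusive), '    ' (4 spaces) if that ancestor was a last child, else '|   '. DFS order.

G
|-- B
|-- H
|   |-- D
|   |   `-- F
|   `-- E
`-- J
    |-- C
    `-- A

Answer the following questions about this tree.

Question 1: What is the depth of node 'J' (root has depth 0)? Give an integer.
Answer: 1

Derivation:
Path from root to J: G -> J
Depth = number of edges = 1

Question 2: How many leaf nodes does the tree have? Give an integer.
Answer: 5

Derivation:
Leaves (nodes with no children): A, B, C, E, F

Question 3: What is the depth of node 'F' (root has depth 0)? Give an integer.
Path from root to F: G -> H -> D -> F
Depth = number of edges = 3

Answer: 3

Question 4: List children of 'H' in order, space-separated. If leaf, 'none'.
Answer: D E

Derivation:
Node H's children (from adjacency): D, E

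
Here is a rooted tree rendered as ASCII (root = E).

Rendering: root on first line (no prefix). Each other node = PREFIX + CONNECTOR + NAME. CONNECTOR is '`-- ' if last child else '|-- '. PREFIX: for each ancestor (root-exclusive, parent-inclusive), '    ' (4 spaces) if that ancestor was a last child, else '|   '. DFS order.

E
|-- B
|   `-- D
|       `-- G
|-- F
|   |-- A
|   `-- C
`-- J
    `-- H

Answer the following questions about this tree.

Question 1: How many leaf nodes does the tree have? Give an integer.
Leaves (nodes with no children): A, C, G, H

Answer: 4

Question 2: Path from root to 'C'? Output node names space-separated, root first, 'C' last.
Answer: E F C

Derivation:
Walk down from root: E -> F -> C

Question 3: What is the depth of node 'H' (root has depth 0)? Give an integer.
Answer: 2

Derivation:
Path from root to H: E -> J -> H
Depth = number of edges = 2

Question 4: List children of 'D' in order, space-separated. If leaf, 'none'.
Node D's children (from adjacency): G

Answer: G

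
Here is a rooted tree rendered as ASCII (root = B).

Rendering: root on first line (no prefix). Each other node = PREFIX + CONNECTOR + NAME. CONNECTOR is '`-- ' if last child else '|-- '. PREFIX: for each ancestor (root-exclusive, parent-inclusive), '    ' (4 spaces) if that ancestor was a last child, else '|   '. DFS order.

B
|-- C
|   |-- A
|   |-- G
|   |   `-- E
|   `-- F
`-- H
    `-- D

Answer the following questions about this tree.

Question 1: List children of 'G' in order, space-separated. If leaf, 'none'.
Answer: E

Derivation:
Node G's children (from adjacency): E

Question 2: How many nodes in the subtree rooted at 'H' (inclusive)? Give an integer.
Subtree rooted at H contains: D, H
Count = 2

Answer: 2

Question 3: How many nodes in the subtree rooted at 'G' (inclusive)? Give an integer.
Answer: 2

Derivation:
Subtree rooted at G contains: E, G
Count = 2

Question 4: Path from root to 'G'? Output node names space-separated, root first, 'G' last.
Answer: B C G

Derivation:
Walk down from root: B -> C -> G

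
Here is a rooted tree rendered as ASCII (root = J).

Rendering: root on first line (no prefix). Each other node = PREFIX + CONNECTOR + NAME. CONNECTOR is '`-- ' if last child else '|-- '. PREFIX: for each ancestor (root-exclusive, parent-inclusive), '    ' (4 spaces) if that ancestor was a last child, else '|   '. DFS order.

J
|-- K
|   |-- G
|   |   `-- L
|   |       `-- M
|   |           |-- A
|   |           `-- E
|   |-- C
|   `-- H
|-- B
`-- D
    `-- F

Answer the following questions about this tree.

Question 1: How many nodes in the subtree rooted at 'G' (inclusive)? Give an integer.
Subtree rooted at G contains: A, E, G, L, M
Count = 5

Answer: 5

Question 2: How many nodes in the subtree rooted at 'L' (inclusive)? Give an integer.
Subtree rooted at L contains: A, E, L, M
Count = 4

Answer: 4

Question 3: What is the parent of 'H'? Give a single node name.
Answer: K

Derivation:
Scan adjacency: H appears as child of K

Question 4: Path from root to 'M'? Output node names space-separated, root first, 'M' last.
Walk down from root: J -> K -> G -> L -> M

Answer: J K G L M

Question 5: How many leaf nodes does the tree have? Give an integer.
Leaves (nodes with no children): A, B, C, E, F, H

Answer: 6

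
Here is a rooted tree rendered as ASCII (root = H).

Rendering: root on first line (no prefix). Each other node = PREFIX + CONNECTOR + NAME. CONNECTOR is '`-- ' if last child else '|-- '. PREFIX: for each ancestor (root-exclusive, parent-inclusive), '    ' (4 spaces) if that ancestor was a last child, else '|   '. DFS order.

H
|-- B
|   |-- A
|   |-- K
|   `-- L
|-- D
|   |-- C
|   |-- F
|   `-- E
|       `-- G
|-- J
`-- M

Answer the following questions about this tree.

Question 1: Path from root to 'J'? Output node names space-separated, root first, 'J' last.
Walk down from root: H -> J

Answer: H J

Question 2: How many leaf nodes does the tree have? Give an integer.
Leaves (nodes with no children): A, C, F, G, J, K, L, M

Answer: 8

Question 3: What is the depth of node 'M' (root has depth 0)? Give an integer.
Path from root to M: H -> M
Depth = number of edges = 1

Answer: 1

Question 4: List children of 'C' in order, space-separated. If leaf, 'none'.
Answer: none

Derivation:
Node C's children (from adjacency): (leaf)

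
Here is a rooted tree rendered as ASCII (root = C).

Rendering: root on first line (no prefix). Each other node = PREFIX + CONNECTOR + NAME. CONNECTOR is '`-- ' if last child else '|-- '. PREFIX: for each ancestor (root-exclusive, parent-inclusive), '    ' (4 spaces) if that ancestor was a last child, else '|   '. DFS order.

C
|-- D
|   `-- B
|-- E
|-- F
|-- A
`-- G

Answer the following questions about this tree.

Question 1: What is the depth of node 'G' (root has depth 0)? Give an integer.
Path from root to G: C -> G
Depth = number of edges = 1

Answer: 1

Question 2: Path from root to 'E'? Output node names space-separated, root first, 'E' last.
Walk down from root: C -> E

Answer: C E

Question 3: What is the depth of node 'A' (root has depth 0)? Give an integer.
Path from root to A: C -> A
Depth = number of edges = 1

Answer: 1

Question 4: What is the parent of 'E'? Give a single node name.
Answer: C

Derivation:
Scan adjacency: E appears as child of C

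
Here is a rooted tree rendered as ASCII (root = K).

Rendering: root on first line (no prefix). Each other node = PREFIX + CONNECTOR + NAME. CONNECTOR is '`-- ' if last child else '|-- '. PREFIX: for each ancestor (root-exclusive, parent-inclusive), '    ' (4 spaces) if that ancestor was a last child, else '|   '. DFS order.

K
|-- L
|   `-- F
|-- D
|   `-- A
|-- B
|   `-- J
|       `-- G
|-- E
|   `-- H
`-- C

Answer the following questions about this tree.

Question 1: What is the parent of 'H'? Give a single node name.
Answer: E

Derivation:
Scan adjacency: H appears as child of E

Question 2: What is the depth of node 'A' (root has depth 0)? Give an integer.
Answer: 2

Derivation:
Path from root to A: K -> D -> A
Depth = number of edges = 2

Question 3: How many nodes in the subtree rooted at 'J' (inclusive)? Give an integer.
Subtree rooted at J contains: G, J
Count = 2

Answer: 2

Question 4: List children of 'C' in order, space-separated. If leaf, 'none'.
Answer: none

Derivation:
Node C's children (from adjacency): (leaf)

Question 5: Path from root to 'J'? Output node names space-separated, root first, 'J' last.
Answer: K B J

Derivation:
Walk down from root: K -> B -> J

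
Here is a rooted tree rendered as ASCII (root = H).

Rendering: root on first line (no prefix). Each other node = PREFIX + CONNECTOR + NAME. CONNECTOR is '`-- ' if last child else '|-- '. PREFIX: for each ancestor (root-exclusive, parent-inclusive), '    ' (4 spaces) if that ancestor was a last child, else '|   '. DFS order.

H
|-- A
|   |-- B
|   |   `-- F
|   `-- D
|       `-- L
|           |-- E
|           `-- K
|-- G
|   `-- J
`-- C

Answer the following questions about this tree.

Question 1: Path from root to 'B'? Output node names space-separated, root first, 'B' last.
Walk down from root: H -> A -> B

Answer: H A B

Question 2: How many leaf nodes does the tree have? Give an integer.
Answer: 5

Derivation:
Leaves (nodes with no children): C, E, F, J, K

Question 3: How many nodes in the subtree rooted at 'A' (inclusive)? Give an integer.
Subtree rooted at A contains: A, B, D, E, F, K, L
Count = 7

Answer: 7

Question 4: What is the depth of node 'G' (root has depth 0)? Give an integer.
Path from root to G: H -> G
Depth = number of edges = 1

Answer: 1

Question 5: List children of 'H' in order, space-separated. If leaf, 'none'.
Node H's children (from adjacency): A, G, C

Answer: A G C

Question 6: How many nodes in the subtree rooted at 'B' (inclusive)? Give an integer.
Answer: 2

Derivation:
Subtree rooted at B contains: B, F
Count = 2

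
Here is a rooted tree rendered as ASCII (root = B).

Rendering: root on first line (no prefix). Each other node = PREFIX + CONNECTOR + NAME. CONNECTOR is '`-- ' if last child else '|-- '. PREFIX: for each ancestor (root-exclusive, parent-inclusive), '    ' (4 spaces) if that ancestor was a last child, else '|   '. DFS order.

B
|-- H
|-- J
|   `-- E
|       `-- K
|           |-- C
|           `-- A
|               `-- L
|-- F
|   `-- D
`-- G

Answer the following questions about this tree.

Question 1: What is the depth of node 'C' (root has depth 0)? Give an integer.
Answer: 4

Derivation:
Path from root to C: B -> J -> E -> K -> C
Depth = number of edges = 4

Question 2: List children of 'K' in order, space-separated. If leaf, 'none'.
Node K's children (from adjacency): C, A

Answer: C A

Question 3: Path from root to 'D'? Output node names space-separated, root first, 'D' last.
Walk down from root: B -> F -> D

Answer: B F D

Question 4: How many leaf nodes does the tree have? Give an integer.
Leaves (nodes with no children): C, D, G, H, L

Answer: 5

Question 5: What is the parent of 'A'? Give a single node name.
Scan adjacency: A appears as child of K

Answer: K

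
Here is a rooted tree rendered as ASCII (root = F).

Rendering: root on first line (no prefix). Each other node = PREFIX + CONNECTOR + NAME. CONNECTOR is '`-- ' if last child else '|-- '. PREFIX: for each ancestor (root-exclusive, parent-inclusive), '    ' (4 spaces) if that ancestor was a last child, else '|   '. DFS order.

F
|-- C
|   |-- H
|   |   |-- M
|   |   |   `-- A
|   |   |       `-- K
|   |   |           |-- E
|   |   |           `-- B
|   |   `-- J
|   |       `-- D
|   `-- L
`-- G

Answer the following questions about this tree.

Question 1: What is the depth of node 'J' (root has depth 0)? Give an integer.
Answer: 3

Derivation:
Path from root to J: F -> C -> H -> J
Depth = number of edges = 3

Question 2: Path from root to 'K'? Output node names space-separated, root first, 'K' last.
Answer: F C H M A K

Derivation:
Walk down from root: F -> C -> H -> M -> A -> K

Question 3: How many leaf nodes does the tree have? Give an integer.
Leaves (nodes with no children): B, D, E, G, L

Answer: 5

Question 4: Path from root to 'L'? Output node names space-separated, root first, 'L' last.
Walk down from root: F -> C -> L

Answer: F C L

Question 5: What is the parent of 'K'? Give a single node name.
Answer: A

Derivation:
Scan adjacency: K appears as child of A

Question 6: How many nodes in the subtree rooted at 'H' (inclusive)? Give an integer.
Answer: 8

Derivation:
Subtree rooted at H contains: A, B, D, E, H, J, K, M
Count = 8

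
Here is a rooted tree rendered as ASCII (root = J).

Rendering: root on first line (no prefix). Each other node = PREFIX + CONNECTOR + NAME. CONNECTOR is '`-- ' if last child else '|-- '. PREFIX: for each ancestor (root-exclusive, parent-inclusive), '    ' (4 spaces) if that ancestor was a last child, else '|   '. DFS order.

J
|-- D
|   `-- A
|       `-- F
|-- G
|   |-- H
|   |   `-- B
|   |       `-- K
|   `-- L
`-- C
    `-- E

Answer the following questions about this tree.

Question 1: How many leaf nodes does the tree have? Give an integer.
Leaves (nodes with no children): E, F, K, L

Answer: 4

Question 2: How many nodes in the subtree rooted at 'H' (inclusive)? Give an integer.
Answer: 3

Derivation:
Subtree rooted at H contains: B, H, K
Count = 3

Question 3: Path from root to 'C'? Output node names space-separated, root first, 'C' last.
Walk down from root: J -> C

Answer: J C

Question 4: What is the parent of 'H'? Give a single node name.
Answer: G

Derivation:
Scan adjacency: H appears as child of G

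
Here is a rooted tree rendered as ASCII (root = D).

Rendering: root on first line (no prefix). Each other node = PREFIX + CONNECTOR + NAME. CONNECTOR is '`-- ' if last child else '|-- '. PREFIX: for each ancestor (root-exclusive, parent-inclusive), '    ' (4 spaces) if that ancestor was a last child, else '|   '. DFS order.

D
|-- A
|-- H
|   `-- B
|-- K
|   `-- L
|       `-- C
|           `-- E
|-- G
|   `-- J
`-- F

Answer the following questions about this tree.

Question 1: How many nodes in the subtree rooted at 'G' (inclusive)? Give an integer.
Subtree rooted at G contains: G, J
Count = 2

Answer: 2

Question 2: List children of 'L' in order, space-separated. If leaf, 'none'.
Answer: C

Derivation:
Node L's children (from adjacency): C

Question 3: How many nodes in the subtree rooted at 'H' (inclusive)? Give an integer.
Subtree rooted at H contains: B, H
Count = 2

Answer: 2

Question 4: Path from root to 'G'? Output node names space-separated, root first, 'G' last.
Walk down from root: D -> G

Answer: D G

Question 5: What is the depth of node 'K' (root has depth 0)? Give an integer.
Path from root to K: D -> K
Depth = number of edges = 1

Answer: 1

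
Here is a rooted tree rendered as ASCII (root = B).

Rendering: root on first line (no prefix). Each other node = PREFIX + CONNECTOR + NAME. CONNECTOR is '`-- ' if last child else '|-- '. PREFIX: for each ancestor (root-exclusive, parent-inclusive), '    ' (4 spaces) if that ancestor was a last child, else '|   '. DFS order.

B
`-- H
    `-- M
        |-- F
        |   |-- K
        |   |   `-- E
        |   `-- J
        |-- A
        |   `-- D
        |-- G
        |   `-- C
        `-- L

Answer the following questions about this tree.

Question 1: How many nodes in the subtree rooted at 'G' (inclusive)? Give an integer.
Subtree rooted at G contains: C, G
Count = 2

Answer: 2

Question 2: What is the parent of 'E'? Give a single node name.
Scan adjacency: E appears as child of K

Answer: K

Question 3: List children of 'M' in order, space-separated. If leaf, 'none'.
Node M's children (from adjacency): F, A, G, L

Answer: F A G L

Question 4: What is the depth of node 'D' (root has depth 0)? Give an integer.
Path from root to D: B -> H -> M -> A -> D
Depth = number of edges = 4

Answer: 4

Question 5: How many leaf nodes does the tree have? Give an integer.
Leaves (nodes with no children): C, D, E, J, L

Answer: 5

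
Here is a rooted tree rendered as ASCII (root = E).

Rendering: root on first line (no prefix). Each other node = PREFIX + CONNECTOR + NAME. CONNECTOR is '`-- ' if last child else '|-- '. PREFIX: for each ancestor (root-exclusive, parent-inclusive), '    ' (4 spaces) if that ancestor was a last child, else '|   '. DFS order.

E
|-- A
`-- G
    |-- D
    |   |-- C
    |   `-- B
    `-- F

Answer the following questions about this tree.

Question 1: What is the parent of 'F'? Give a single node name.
Scan adjacency: F appears as child of G

Answer: G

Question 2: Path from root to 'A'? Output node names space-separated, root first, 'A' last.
Answer: E A

Derivation:
Walk down from root: E -> A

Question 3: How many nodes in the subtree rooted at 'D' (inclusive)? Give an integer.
Subtree rooted at D contains: B, C, D
Count = 3

Answer: 3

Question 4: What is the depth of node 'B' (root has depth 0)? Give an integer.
Answer: 3

Derivation:
Path from root to B: E -> G -> D -> B
Depth = number of edges = 3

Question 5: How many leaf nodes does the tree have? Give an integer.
Answer: 4

Derivation:
Leaves (nodes with no children): A, B, C, F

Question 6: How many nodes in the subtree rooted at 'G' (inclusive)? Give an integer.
Answer: 5

Derivation:
Subtree rooted at G contains: B, C, D, F, G
Count = 5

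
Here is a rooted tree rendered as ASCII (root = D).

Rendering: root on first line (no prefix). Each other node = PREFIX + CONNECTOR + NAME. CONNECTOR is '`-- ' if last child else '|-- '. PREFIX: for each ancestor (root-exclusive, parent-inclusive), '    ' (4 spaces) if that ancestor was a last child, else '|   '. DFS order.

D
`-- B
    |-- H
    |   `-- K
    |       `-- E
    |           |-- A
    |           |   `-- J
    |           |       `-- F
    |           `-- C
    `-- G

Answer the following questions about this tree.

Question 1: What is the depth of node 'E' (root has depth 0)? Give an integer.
Answer: 4

Derivation:
Path from root to E: D -> B -> H -> K -> E
Depth = number of edges = 4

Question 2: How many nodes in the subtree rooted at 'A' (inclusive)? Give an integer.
Answer: 3

Derivation:
Subtree rooted at A contains: A, F, J
Count = 3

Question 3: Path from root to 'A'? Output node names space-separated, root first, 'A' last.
Answer: D B H K E A

Derivation:
Walk down from root: D -> B -> H -> K -> E -> A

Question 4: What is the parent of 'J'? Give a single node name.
Answer: A

Derivation:
Scan adjacency: J appears as child of A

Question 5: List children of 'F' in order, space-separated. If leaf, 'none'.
Answer: none

Derivation:
Node F's children (from adjacency): (leaf)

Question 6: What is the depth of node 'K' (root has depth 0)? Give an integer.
Answer: 3

Derivation:
Path from root to K: D -> B -> H -> K
Depth = number of edges = 3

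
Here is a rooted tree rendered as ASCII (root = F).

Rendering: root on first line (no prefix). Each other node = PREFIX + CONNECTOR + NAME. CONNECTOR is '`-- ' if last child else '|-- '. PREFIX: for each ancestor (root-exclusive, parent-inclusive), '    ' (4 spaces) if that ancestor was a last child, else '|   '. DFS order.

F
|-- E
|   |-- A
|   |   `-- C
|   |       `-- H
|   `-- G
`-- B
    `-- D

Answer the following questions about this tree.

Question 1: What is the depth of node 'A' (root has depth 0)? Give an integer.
Answer: 2

Derivation:
Path from root to A: F -> E -> A
Depth = number of edges = 2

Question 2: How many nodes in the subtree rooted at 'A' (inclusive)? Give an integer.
Subtree rooted at A contains: A, C, H
Count = 3

Answer: 3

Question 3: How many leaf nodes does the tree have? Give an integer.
Leaves (nodes with no children): D, G, H

Answer: 3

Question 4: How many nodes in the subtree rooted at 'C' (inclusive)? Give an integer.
Answer: 2

Derivation:
Subtree rooted at C contains: C, H
Count = 2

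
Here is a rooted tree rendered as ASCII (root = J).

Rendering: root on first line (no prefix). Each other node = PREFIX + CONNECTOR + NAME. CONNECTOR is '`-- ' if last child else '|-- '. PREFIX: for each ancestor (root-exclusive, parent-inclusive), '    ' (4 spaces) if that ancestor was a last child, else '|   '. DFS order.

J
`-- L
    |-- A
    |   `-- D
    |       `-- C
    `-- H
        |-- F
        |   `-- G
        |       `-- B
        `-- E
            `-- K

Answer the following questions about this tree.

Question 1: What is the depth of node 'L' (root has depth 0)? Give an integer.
Path from root to L: J -> L
Depth = number of edges = 1

Answer: 1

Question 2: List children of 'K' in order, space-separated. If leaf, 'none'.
Answer: none

Derivation:
Node K's children (from adjacency): (leaf)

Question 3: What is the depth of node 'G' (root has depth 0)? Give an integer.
Path from root to G: J -> L -> H -> F -> G
Depth = number of edges = 4

Answer: 4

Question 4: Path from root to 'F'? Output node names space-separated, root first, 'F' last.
Walk down from root: J -> L -> H -> F

Answer: J L H F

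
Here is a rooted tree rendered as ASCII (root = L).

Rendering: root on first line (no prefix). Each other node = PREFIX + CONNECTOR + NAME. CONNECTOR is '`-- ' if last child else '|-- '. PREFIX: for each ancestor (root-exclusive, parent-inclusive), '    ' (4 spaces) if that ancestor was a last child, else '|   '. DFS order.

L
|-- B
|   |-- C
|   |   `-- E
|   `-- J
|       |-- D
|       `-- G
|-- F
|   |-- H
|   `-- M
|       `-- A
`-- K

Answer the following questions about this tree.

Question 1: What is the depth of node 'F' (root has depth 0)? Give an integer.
Path from root to F: L -> F
Depth = number of edges = 1

Answer: 1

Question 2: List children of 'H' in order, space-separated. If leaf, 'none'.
Answer: none

Derivation:
Node H's children (from adjacency): (leaf)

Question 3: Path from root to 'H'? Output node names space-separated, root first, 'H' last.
Answer: L F H

Derivation:
Walk down from root: L -> F -> H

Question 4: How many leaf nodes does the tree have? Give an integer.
Leaves (nodes with no children): A, D, E, G, H, K

Answer: 6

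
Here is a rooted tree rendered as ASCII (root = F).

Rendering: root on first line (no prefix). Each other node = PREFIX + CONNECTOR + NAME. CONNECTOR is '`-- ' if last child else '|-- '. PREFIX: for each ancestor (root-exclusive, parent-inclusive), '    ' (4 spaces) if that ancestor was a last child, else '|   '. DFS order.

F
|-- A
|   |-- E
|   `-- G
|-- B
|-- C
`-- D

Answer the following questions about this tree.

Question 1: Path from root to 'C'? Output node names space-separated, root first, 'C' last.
Answer: F C

Derivation:
Walk down from root: F -> C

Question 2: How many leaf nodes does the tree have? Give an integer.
Leaves (nodes with no children): B, C, D, E, G

Answer: 5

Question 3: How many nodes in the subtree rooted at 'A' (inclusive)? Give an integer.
Answer: 3

Derivation:
Subtree rooted at A contains: A, E, G
Count = 3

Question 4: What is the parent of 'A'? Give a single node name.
Answer: F

Derivation:
Scan adjacency: A appears as child of F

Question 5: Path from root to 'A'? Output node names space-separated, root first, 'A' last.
Walk down from root: F -> A

Answer: F A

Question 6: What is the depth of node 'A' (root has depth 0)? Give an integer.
Answer: 1

Derivation:
Path from root to A: F -> A
Depth = number of edges = 1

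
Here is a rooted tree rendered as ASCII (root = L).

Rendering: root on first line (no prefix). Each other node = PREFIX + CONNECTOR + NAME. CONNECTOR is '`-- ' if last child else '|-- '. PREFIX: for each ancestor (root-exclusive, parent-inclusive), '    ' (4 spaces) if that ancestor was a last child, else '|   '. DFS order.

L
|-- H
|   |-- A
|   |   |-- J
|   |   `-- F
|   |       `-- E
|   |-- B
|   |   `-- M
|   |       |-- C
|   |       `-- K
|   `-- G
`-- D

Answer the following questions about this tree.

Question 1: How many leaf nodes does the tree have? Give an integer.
Answer: 6

Derivation:
Leaves (nodes with no children): C, D, E, G, J, K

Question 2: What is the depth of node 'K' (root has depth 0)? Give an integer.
Path from root to K: L -> H -> B -> M -> K
Depth = number of edges = 4

Answer: 4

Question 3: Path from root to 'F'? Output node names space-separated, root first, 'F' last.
Walk down from root: L -> H -> A -> F

Answer: L H A F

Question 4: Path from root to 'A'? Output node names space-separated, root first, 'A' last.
Walk down from root: L -> H -> A

Answer: L H A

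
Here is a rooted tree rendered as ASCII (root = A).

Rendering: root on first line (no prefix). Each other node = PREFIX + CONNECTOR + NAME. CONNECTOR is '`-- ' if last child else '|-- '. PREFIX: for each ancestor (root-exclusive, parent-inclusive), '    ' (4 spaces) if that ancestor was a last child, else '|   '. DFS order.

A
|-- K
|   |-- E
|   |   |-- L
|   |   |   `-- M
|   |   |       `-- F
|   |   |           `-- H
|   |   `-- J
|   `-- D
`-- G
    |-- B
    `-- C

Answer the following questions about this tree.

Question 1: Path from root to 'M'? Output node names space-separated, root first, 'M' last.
Answer: A K E L M

Derivation:
Walk down from root: A -> K -> E -> L -> M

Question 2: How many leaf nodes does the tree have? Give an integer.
Answer: 5

Derivation:
Leaves (nodes with no children): B, C, D, H, J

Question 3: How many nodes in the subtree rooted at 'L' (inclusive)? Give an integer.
Answer: 4

Derivation:
Subtree rooted at L contains: F, H, L, M
Count = 4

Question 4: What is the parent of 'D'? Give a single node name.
Answer: K

Derivation:
Scan adjacency: D appears as child of K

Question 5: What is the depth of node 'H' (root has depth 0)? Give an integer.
Path from root to H: A -> K -> E -> L -> M -> F -> H
Depth = number of edges = 6

Answer: 6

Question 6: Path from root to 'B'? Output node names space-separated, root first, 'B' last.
Walk down from root: A -> G -> B

Answer: A G B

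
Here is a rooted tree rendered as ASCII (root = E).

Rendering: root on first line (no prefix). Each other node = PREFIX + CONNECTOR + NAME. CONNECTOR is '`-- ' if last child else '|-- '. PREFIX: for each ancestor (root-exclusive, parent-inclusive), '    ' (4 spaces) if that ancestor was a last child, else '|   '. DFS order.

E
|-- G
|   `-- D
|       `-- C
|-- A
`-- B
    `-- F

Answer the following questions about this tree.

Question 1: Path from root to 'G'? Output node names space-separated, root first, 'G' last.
Walk down from root: E -> G

Answer: E G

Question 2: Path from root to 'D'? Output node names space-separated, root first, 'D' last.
Walk down from root: E -> G -> D

Answer: E G D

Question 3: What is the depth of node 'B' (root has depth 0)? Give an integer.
Answer: 1

Derivation:
Path from root to B: E -> B
Depth = number of edges = 1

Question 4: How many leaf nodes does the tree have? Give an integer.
Leaves (nodes with no children): A, C, F

Answer: 3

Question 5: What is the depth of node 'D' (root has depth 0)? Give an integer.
Answer: 2

Derivation:
Path from root to D: E -> G -> D
Depth = number of edges = 2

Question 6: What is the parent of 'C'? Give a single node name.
Scan adjacency: C appears as child of D

Answer: D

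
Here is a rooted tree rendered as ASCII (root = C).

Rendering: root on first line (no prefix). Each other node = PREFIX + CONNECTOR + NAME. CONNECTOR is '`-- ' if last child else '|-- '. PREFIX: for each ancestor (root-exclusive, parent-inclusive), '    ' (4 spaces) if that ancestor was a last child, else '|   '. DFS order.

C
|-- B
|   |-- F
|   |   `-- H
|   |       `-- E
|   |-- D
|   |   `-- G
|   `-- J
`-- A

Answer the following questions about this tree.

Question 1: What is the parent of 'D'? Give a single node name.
Answer: B

Derivation:
Scan adjacency: D appears as child of B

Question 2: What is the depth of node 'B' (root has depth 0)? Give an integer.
Path from root to B: C -> B
Depth = number of edges = 1

Answer: 1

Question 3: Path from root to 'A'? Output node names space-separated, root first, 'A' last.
Walk down from root: C -> A

Answer: C A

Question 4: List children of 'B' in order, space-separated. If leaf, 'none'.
Node B's children (from adjacency): F, D, J

Answer: F D J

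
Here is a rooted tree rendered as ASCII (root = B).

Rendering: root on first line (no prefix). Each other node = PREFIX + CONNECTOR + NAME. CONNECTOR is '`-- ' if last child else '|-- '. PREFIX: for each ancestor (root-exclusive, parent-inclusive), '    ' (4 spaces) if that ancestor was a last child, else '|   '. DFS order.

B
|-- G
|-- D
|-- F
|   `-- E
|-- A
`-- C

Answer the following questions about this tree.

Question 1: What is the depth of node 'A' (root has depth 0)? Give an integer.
Answer: 1

Derivation:
Path from root to A: B -> A
Depth = number of edges = 1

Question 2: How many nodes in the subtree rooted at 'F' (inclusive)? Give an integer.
Answer: 2

Derivation:
Subtree rooted at F contains: E, F
Count = 2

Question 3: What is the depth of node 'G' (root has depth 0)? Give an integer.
Answer: 1

Derivation:
Path from root to G: B -> G
Depth = number of edges = 1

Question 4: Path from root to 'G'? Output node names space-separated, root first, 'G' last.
Answer: B G

Derivation:
Walk down from root: B -> G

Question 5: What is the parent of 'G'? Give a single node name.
Answer: B

Derivation:
Scan adjacency: G appears as child of B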